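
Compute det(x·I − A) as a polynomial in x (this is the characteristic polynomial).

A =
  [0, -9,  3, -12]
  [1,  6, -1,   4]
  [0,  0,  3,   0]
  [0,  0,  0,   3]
x^4 - 12*x^3 + 54*x^2 - 108*x + 81

Expanding det(x·I − A) (e.g. by cofactor expansion or by noting that A is similar to its Jordan form J, which has the same characteristic polynomial as A) gives
  χ_A(x) = x^4 - 12*x^3 + 54*x^2 - 108*x + 81
which factors as (x - 3)^4. The eigenvalues (with algebraic multiplicities) are λ = 3 with multiplicity 4.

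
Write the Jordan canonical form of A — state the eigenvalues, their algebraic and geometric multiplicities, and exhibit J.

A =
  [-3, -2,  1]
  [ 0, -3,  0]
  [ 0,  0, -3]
J_2(-3) ⊕ J_1(-3)

The characteristic polynomial is
  det(x·I − A) = x^3 + 9*x^2 + 27*x + 27 = (x + 3)^3

Eigenvalues and multiplicities (the geometric multiplicity of λ is n − rank(A − λI), which equals the number of Jordan blocks for λ):
  λ = -3: algebraic multiplicity = 3, geometric multiplicity = 2

Determining the block sizes for each eigenvalue:
  λ = -3: 2 blocks summing to 3 forces exactly one block of size 2 and the rest size 1 → block sizes [2, 1]

Assembling the blocks gives a Jordan form
J =
  [-3,  1,  0]
  [ 0, -3,  0]
  [ 0,  0, -3]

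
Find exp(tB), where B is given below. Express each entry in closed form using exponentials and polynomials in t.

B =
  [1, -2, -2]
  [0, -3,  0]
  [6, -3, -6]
e^{tB} =
  [4*exp(-2*t) - 3*exp(-3*t), -2*exp(-2*t) + 2*exp(-3*t), -2*exp(-2*t) + 2*exp(-3*t)]
  [0, exp(-3*t), 0]
  [6*exp(-2*t) - 6*exp(-3*t), -3*exp(-2*t) + 3*exp(-3*t), -3*exp(-2*t) + 4*exp(-3*t)]

Strategy: write B = P · J · P⁻¹ where J is a Jordan canonical form, so e^{tB} = P · e^{tJ} · P⁻¹, and e^{tJ} can be computed block-by-block.

B has Jordan form
J =
  [-3,  0,  0]
  [ 0, -3,  0]
  [ 0,  0, -2]
(up to reordering of blocks).

Per-block formulas:
  For a 1×1 block at λ = -2: exp(t · [-2]) = [e^(-2t)].
  For a 1×1 block at λ = -3: exp(t · [-3]) = [e^(-3t)].

After assembling e^{tJ} and conjugating by P, we get:

e^{tB} =
  [4*exp(-2*t) - 3*exp(-3*t), -2*exp(-2*t) + 2*exp(-3*t), -2*exp(-2*t) + 2*exp(-3*t)]
  [0, exp(-3*t), 0]
  [6*exp(-2*t) - 6*exp(-3*t), -3*exp(-2*t) + 3*exp(-3*t), -3*exp(-2*t) + 4*exp(-3*t)]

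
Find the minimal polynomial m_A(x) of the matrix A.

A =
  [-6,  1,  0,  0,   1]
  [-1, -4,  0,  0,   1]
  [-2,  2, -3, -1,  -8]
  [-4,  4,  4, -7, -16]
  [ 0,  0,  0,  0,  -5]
x^2 + 10*x + 25

The characteristic polynomial is χ_A(x) = (x + 5)^5, so the eigenvalues are known. The minimal polynomial is
  m_A(x) = Π_λ (x − λ)^{k_λ}
where k_λ is the size of the *largest* Jordan block for λ (equivalently, the smallest k with (A − λI)^k v = 0 for every generalised eigenvector v of λ).

  λ = -5: largest Jordan block has size 2, contributing (x + 5)^2

So m_A(x) = (x + 5)^2 = x^2 + 10*x + 25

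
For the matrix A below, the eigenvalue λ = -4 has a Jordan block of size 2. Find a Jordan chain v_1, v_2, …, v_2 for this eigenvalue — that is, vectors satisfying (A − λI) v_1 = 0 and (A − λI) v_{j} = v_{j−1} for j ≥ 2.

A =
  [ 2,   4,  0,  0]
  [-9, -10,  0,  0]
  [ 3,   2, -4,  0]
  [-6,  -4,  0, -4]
A Jordan chain for λ = -4 of length 2:
v_1 = (6, -9, 3, -6)ᵀ
v_2 = (1, 0, 0, 0)ᵀ

Let N = A − (-4)·I. We want v_2 with N^2 v_2 = 0 but N^1 v_2 ≠ 0; then v_{j-1} := N · v_j for j = 2, …, 2.

Pick v_2 = (1, 0, 0, 0)ᵀ.
Then v_1 = N · v_2 = (6, -9, 3, -6)ᵀ.

Sanity check: (A − (-4)·I) v_1 = (0, 0, 0, 0)ᵀ = 0. ✓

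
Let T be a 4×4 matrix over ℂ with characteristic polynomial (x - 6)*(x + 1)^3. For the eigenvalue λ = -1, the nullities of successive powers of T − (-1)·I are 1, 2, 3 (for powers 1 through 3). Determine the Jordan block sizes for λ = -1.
Block sizes for λ = -1: [3]

From the dimensions of kernels of powers, the number of Jordan blocks of size at least j is d_j − d_{j−1} where d_j = dim ker(N^j) (with d_0 = 0). Computing the differences gives [1, 1, 1].
The number of blocks of size exactly k is (#blocks of size ≥ k) − (#blocks of size ≥ k + 1), so the partition is: 1 block(s) of size 3.
In nonincreasing order the block sizes are [3].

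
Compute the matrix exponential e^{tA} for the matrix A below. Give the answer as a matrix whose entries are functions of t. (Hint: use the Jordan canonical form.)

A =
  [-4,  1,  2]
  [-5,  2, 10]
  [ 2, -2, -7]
e^{tA} =
  [-t*exp(-3*t) + exp(-3*t), t*exp(-3*t), 2*t*exp(-3*t)]
  [-5*t*exp(-3*t), 5*t*exp(-3*t) + exp(-3*t), 10*t*exp(-3*t)]
  [2*t*exp(-3*t), -2*t*exp(-3*t), -4*t*exp(-3*t) + exp(-3*t)]

Strategy: write A = P · J · P⁻¹ where J is a Jordan canonical form, so e^{tA} = P · e^{tJ} · P⁻¹, and e^{tJ} can be computed block-by-block.

A has Jordan form
J =
  [-3,  1,  0]
  [ 0, -3,  0]
  [ 0,  0, -3]
(up to reordering of blocks).

Per-block formulas:
  For a 2×2 Jordan block J_2(-3): exp(t · J_2(-3)) = e^(-3t)·(I + t·N), where N is the 2×2 nilpotent shift.
  For a 1×1 block at λ = -3: exp(t · [-3]) = [e^(-3t)].

After assembling e^{tJ} and conjugating by P, we get:

e^{tA} =
  [-t*exp(-3*t) + exp(-3*t), t*exp(-3*t), 2*t*exp(-3*t)]
  [-5*t*exp(-3*t), 5*t*exp(-3*t) + exp(-3*t), 10*t*exp(-3*t)]
  [2*t*exp(-3*t), -2*t*exp(-3*t), -4*t*exp(-3*t) + exp(-3*t)]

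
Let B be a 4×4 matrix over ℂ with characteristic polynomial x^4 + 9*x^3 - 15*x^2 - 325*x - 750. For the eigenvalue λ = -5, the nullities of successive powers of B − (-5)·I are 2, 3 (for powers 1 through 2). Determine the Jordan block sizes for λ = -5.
Block sizes for λ = -5: [2, 1]

From the dimensions of kernels of powers, the number of Jordan blocks of size at least j is d_j − d_{j−1} where d_j = dim ker(N^j) (with d_0 = 0). Computing the differences gives [2, 1].
The number of blocks of size exactly k is (#blocks of size ≥ k) − (#blocks of size ≥ k + 1), so the partition is: 1 block(s) of size 1, 1 block(s) of size 2.
In nonincreasing order the block sizes are [2, 1].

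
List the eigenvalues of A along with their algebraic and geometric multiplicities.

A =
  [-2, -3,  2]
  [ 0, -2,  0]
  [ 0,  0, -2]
λ = -2: alg = 3, geom = 2

Step 1 — factor the characteristic polynomial to read off the algebraic multiplicities:
  χ_A(x) = (x + 2)^3

Step 2 — compute geometric multiplicities via the rank-nullity identity g(λ) = n − rank(A − λI):
  rank(A − (-2)·I) = 1, so dim ker(A − (-2)·I) = n − 1 = 2

Summary:
  λ = -2: algebraic multiplicity = 3, geometric multiplicity = 2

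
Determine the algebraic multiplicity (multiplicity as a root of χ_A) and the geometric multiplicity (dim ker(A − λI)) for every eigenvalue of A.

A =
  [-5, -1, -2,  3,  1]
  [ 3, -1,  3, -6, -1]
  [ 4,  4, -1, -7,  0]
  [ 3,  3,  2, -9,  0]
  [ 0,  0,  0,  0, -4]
λ = -4: alg = 5, geom = 2

Step 1 — factor the characteristic polynomial to read off the algebraic multiplicities:
  χ_A(x) = (x + 4)^5

Step 2 — compute geometric multiplicities via the rank-nullity identity g(λ) = n − rank(A − λI):
  rank(A − (-4)·I) = 3, so dim ker(A − (-4)·I) = n − 3 = 2

Summary:
  λ = -4: algebraic multiplicity = 5, geometric multiplicity = 2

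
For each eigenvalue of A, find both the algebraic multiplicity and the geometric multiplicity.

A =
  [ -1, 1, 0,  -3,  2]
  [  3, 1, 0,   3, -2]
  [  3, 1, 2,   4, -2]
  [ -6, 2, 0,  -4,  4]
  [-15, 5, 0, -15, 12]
λ = 2: alg = 5, geom = 3

Step 1 — factor the characteristic polynomial to read off the algebraic multiplicities:
  χ_A(x) = (x - 2)^5

Step 2 — compute geometric multiplicities via the rank-nullity identity g(λ) = n − rank(A − λI):
  rank(A − (2)·I) = 2, so dim ker(A − (2)·I) = n − 2 = 3

Summary:
  λ = 2: algebraic multiplicity = 5, geometric multiplicity = 3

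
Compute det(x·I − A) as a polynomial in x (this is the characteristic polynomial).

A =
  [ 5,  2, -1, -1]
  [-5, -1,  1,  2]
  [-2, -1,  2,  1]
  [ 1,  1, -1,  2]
x^4 - 8*x^3 + 24*x^2 - 32*x + 16

Expanding det(x·I − A) (e.g. by cofactor expansion or by noting that A is similar to its Jordan form J, which has the same characteristic polynomial as A) gives
  χ_A(x) = x^4 - 8*x^3 + 24*x^2 - 32*x + 16
which factors as (x - 2)^4. The eigenvalues (with algebraic multiplicities) are λ = 2 with multiplicity 4.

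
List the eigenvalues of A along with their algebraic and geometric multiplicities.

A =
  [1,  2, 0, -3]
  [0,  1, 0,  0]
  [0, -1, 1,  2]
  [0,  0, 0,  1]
λ = 1: alg = 4, geom = 2

Step 1 — factor the characteristic polynomial to read off the algebraic multiplicities:
  χ_A(x) = (x - 1)^4

Step 2 — compute geometric multiplicities via the rank-nullity identity g(λ) = n − rank(A − λI):
  rank(A − (1)·I) = 2, so dim ker(A − (1)·I) = n − 2 = 2

Summary:
  λ = 1: algebraic multiplicity = 4, geometric multiplicity = 2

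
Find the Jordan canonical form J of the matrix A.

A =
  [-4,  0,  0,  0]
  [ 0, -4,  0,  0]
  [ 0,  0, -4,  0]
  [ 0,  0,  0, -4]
J_1(-4) ⊕ J_1(-4) ⊕ J_1(-4) ⊕ J_1(-4)

The characteristic polynomial is
  det(x·I − A) = x^4 + 16*x^3 + 96*x^2 + 256*x + 256 = (x + 4)^4

Eigenvalues and multiplicities (the geometric multiplicity of λ is n − rank(A − λI), which equals the number of Jordan blocks for λ):
  λ = -4: algebraic multiplicity = 4, geometric multiplicity = 4

Determining the block sizes for each eigenvalue:
  λ = -4: gm = am = 4, so every block has size 1 → block sizes [1, 1, 1, 1]

Assembling the blocks gives a Jordan form
J =
  [-4,  0,  0,  0]
  [ 0, -4,  0,  0]
  [ 0,  0, -4,  0]
  [ 0,  0,  0, -4]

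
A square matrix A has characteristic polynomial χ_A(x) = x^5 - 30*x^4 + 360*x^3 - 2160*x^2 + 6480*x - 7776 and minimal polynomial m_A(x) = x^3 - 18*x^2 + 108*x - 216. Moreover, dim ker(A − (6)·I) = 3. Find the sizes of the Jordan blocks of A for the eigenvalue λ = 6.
Block sizes for λ = 6: [3, 1, 1]

Step 1 — from the characteristic polynomial, algebraic multiplicity of λ = 6 is 5. From dim ker(A − (6)·I) = 3, there are exactly 3 Jordan blocks for λ = 6.
Step 2 — from the minimal polynomial, the factor (x − 6)^3 tells us the largest block for λ = 6 has size 3.
Step 3 — with total size 5, 3 blocks, and largest block 3, the block sizes (in nonincreasing order) are [3, 1, 1].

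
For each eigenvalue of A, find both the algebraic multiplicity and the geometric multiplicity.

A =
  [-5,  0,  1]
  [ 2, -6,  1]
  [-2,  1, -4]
λ = -5: alg = 3, geom = 1

Step 1 — factor the characteristic polynomial to read off the algebraic multiplicities:
  χ_A(x) = (x + 5)^3

Step 2 — compute geometric multiplicities via the rank-nullity identity g(λ) = n − rank(A − λI):
  rank(A − (-5)·I) = 2, so dim ker(A − (-5)·I) = n − 2 = 1

Summary:
  λ = -5: algebraic multiplicity = 3, geometric multiplicity = 1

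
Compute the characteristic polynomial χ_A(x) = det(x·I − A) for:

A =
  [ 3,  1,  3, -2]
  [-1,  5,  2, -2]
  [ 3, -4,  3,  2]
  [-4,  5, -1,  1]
x^4 - 12*x^3 + 54*x^2 - 108*x + 81

Expanding det(x·I − A) (e.g. by cofactor expansion or by noting that A is similar to its Jordan form J, which has the same characteristic polynomial as A) gives
  χ_A(x) = x^4 - 12*x^3 + 54*x^2 - 108*x + 81
which factors as (x - 3)^4. The eigenvalues (with algebraic multiplicities) are λ = 3 with multiplicity 4.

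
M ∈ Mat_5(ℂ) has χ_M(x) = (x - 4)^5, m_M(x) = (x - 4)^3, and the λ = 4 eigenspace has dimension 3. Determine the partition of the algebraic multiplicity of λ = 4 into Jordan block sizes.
Block sizes for λ = 4: [3, 1, 1]

Step 1 — from the characteristic polynomial, algebraic multiplicity of λ = 4 is 5. From dim ker(M − (4)·I) = 3, there are exactly 3 Jordan blocks for λ = 4.
Step 2 — from the minimal polynomial, the factor (x − 4)^3 tells us the largest block for λ = 4 has size 3.
Step 3 — with total size 5, 3 blocks, and largest block 3, the block sizes (in nonincreasing order) are [3, 1, 1].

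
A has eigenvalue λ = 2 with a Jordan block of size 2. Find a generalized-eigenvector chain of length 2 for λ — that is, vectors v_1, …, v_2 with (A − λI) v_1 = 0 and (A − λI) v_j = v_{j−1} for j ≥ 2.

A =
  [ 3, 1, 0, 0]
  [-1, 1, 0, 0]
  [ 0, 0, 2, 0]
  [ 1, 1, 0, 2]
A Jordan chain for λ = 2 of length 2:
v_1 = (1, -1, 0, 1)ᵀ
v_2 = (1, 0, 0, 0)ᵀ

Let N = A − (2)·I. We want v_2 with N^2 v_2 = 0 but N^1 v_2 ≠ 0; then v_{j-1} := N · v_j for j = 2, …, 2.

Pick v_2 = (1, 0, 0, 0)ᵀ.
Then v_1 = N · v_2 = (1, -1, 0, 1)ᵀ.

Sanity check: (A − (2)·I) v_1 = (0, 0, 0, 0)ᵀ = 0. ✓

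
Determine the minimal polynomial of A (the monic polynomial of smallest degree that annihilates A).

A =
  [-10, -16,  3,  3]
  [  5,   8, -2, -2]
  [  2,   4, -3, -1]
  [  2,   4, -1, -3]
x^3 + 6*x^2 + 12*x + 8

The characteristic polynomial is χ_A(x) = (x + 2)^4, so the eigenvalues are known. The minimal polynomial is
  m_A(x) = Π_λ (x − λ)^{k_λ}
where k_λ is the size of the *largest* Jordan block for λ (equivalently, the smallest k with (A − λI)^k v = 0 for every generalised eigenvector v of λ).

  λ = -2: largest Jordan block has size 3, contributing (x + 2)^3

So m_A(x) = (x + 2)^3 = x^3 + 6*x^2 + 12*x + 8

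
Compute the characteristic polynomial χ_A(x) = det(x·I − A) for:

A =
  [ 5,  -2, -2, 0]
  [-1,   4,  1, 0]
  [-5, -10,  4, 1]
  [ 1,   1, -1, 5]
x^4 - 18*x^3 + 120*x^2 - 350*x + 375

Expanding det(x·I − A) (e.g. by cofactor expansion or by noting that A is similar to its Jordan form J, which has the same characteristic polynomial as A) gives
  χ_A(x) = x^4 - 18*x^3 + 120*x^2 - 350*x + 375
which factors as (x - 5)^3*(x - 3). The eigenvalues (with algebraic multiplicities) are λ = 3 with multiplicity 1, λ = 5 with multiplicity 3.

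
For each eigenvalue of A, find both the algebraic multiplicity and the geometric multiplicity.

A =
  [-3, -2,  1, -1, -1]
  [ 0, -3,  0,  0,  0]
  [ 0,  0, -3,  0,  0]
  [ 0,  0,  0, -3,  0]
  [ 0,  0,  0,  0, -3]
λ = -3: alg = 5, geom = 4

Step 1 — factor the characteristic polynomial to read off the algebraic multiplicities:
  χ_A(x) = (x + 3)^5

Step 2 — compute geometric multiplicities via the rank-nullity identity g(λ) = n − rank(A − λI):
  rank(A − (-3)·I) = 1, so dim ker(A − (-3)·I) = n − 1 = 4

Summary:
  λ = -3: algebraic multiplicity = 5, geometric multiplicity = 4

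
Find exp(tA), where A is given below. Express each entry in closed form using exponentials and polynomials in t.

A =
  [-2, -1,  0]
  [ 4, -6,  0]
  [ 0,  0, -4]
e^{tA} =
  [2*t*exp(-4*t) + exp(-4*t), -t*exp(-4*t), 0]
  [4*t*exp(-4*t), -2*t*exp(-4*t) + exp(-4*t), 0]
  [0, 0, exp(-4*t)]

Strategy: write A = P · J · P⁻¹ where J is a Jordan canonical form, so e^{tA} = P · e^{tJ} · P⁻¹, and e^{tJ} can be computed block-by-block.

A has Jordan form
J =
  [-4,  1,  0]
  [ 0, -4,  0]
  [ 0,  0, -4]
(up to reordering of blocks).

Per-block formulas:
  For a 1×1 block at λ = -4: exp(t · [-4]) = [e^(-4t)].
  For a 2×2 Jordan block J_2(-4): exp(t · J_2(-4)) = e^(-4t)·(I + t·N), where N is the 2×2 nilpotent shift.

After assembling e^{tJ} and conjugating by P, we get:

e^{tA} =
  [2*t*exp(-4*t) + exp(-4*t), -t*exp(-4*t), 0]
  [4*t*exp(-4*t), -2*t*exp(-4*t) + exp(-4*t), 0]
  [0, 0, exp(-4*t)]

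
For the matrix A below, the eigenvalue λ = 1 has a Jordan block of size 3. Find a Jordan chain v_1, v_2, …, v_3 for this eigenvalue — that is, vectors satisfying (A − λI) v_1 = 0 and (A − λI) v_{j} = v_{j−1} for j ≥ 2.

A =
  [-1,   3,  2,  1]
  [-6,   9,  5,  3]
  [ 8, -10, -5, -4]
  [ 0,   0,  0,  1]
A Jordan chain for λ = 1 of length 3:
v_1 = (2, 4, -4, 0)ᵀ
v_2 = (-2, -6, 8, 0)ᵀ
v_3 = (1, 0, 0, 0)ᵀ

Let N = A − (1)·I. We want v_3 with N^3 v_3 = 0 but N^2 v_3 ≠ 0; then v_{j-1} := N · v_j for j = 3, …, 2.

Pick v_3 = (1, 0, 0, 0)ᵀ.
Then v_2 = N · v_3 = (-2, -6, 8, 0)ᵀ.
Then v_1 = N · v_2 = (2, 4, -4, 0)ᵀ.

Sanity check: (A − (1)·I) v_1 = (0, 0, 0, 0)ᵀ = 0. ✓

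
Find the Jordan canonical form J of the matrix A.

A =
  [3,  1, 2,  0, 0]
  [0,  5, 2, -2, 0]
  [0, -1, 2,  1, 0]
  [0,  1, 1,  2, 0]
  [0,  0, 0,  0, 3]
J_2(3) ⊕ J_2(3) ⊕ J_1(3)

The characteristic polynomial is
  det(x·I − A) = x^5 - 15*x^4 + 90*x^3 - 270*x^2 + 405*x - 243 = (x - 3)^5

Eigenvalues and multiplicities (the geometric multiplicity of λ is n − rank(A − λI), which equals the number of Jordan blocks for λ):
  λ = 3: algebraic multiplicity = 5, geometric multiplicity = 3

Determining the block sizes for each eigenvalue:
  λ = 3: with am = 5 and gm = 3, the partition is not yet determined (e.g. several partitions of 5 into 3 parts exist). Let N = A − (3)·I. Computing rank(N^1) = 2, rank(N^2) = 0; the number of blocks of size ≥ j is rank(N^{j−1}) − rank(N^j), giving [3, 2]. So we have 2 block(s) of size 2, 1 block(s) of size 1 → block sizes [2, 2, 1]

Assembling the blocks gives a Jordan form
J =
  [3, 1, 0, 0, 0]
  [0, 3, 0, 0, 0]
  [0, 0, 3, 1, 0]
  [0, 0, 0, 3, 0]
  [0, 0, 0, 0, 3]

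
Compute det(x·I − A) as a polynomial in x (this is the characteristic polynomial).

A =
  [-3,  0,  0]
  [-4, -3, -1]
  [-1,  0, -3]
x^3 + 9*x^2 + 27*x + 27

Expanding det(x·I − A) (e.g. by cofactor expansion or by noting that A is similar to its Jordan form J, which has the same characteristic polynomial as A) gives
  χ_A(x) = x^3 + 9*x^2 + 27*x + 27
which factors as (x + 3)^3. The eigenvalues (with algebraic multiplicities) are λ = -3 with multiplicity 3.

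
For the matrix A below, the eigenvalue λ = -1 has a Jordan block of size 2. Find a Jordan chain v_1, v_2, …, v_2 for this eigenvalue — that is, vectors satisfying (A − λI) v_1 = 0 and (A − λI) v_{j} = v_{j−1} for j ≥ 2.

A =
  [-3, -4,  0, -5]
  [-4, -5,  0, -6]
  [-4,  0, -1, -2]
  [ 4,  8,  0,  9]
A Jordan chain for λ = -1 of length 2:
v_1 = (-2, -4, -4, 4)ᵀ
v_2 = (1, 0, 0, 0)ᵀ

Let N = A − (-1)·I. We want v_2 with N^2 v_2 = 0 but N^1 v_2 ≠ 0; then v_{j-1} := N · v_j for j = 2, …, 2.

Pick v_2 = (1, 0, 0, 0)ᵀ.
Then v_1 = N · v_2 = (-2, -4, -4, 4)ᵀ.

Sanity check: (A − (-1)·I) v_1 = (0, 0, 0, 0)ᵀ = 0. ✓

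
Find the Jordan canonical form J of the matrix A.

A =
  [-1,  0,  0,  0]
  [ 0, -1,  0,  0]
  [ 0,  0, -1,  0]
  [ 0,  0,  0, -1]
J_1(-1) ⊕ J_1(-1) ⊕ J_1(-1) ⊕ J_1(-1)

The characteristic polynomial is
  det(x·I − A) = x^4 + 4*x^3 + 6*x^2 + 4*x + 1 = (x + 1)^4

Eigenvalues and multiplicities (the geometric multiplicity of λ is n − rank(A − λI), which equals the number of Jordan blocks for λ):
  λ = -1: algebraic multiplicity = 4, geometric multiplicity = 4

Determining the block sizes for each eigenvalue:
  λ = -1: gm = am = 4, so every block has size 1 → block sizes [1, 1, 1, 1]

Assembling the blocks gives a Jordan form
J =
  [-1,  0,  0,  0]
  [ 0, -1,  0,  0]
  [ 0,  0, -1,  0]
  [ 0,  0,  0, -1]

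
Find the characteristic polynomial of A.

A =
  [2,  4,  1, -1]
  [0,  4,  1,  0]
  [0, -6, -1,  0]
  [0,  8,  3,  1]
x^4 - 6*x^3 + 13*x^2 - 12*x + 4

Expanding det(x·I − A) (e.g. by cofactor expansion or by noting that A is similar to its Jordan form J, which has the same characteristic polynomial as A) gives
  χ_A(x) = x^4 - 6*x^3 + 13*x^2 - 12*x + 4
which factors as (x - 2)^2*(x - 1)^2. The eigenvalues (with algebraic multiplicities) are λ = 1 with multiplicity 2, λ = 2 with multiplicity 2.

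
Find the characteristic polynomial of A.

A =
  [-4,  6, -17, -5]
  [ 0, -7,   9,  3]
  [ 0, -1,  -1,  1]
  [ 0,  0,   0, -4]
x^4 + 16*x^3 + 96*x^2 + 256*x + 256

Expanding det(x·I − A) (e.g. by cofactor expansion or by noting that A is similar to its Jordan form J, which has the same characteristic polynomial as A) gives
  χ_A(x) = x^4 + 16*x^3 + 96*x^2 + 256*x + 256
which factors as (x + 4)^4. The eigenvalues (with algebraic multiplicities) are λ = -4 with multiplicity 4.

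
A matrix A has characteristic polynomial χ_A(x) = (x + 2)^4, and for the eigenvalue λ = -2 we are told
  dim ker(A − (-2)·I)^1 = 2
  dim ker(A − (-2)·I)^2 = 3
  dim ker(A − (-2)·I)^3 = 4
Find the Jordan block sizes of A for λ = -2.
Block sizes for λ = -2: [3, 1]

From the dimensions of kernels of powers, the number of Jordan blocks of size at least j is d_j − d_{j−1} where d_j = dim ker(N^j) (with d_0 = 0). Computing the differences gives [2, 1, 1].
The number of blocks of size exactly k is (#blocks of size ≥ k) − (#blocks of size ≥ k + 1), so the partition is: 1 block(s) of size 1, 1 block(s) of size 3.
In nonincreasing order the block sizes are [3, 1].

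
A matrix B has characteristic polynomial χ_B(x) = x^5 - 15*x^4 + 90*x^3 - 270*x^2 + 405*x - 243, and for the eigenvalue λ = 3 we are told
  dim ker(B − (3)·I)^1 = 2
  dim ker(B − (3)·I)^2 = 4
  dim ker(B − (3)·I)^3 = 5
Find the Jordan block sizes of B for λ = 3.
Block sizes for λ = 3: [3, 2]

From the dimensions of kernels of powers, the number of Jordan blocks of size at least j is d_j − d_{j−1} where d_j = dim ker(N^j) (with d_0 = 0). Computing the differences gives [2, 2, 1].
The number of blocks of size exactly k is (#blocks of size ≥ k) − (#blocks of size ≥ k + 1), so the partition is: 1 block(s) of size 2, 1 block(s) of size 3.
In nonincreasing order the block sizes are [3, 2].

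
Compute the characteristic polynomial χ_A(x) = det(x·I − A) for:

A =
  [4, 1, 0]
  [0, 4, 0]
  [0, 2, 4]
x^3 - 12*x^2 + 48*x - 64

Expanding det(x·I − A) (e.g. by cofactor expansion or by noting that A is similar to its Jordan form J, which has the same characteristic polynomial as A) gives
  χ_A(x) = x^3 - 12*x^2 + 48*x - 64
which factors as (x - 4)^3. The eigenvalues (with algebraic multiplicities) are λ = 4 with multiplicity 3.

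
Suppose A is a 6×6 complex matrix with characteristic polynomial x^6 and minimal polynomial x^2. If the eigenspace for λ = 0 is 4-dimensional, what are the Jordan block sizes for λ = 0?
Block sizes for λ = 0: [2, 2, 1, 1]

Step 1 — from the characteristic polynomial, algebraic multiplicity of λ = 0 is 6. From dim ker(A − (0)·I) = 4, there are exactly 4 Jordan blocks for λ = 0.
Step 2 — from the minimal polynomial, the factor (x − 0)^2 tells us the largest block for λ = 0 has size 2.
Step 3 — with total size 6, 4 blocks, and largest block 2, the block sizes (in nonincreasing order) are [2, 2, 1, 1].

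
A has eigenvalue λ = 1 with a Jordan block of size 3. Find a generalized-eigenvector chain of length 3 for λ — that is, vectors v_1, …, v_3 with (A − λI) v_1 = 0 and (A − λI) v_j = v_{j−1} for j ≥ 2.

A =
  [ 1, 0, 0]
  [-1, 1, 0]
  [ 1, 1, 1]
A Jordan chain for λ = 1 of length 3:
v_1 = (0, 0, -1)ᵀ
v_2 = (0, -1, 1)ᵀ
v_3 = (1, 0, 0)ᵀ

Let N = A − (1)·I. We want v_3 with N^3 v_3 = 0 but N^2 v_3 ≠ 0; then v_{j-1} := N · v_j for j = 3, …, 2.

Pick v_3 = (1, 0, 0)ᵀ.
Then v_2 = N · v_3 = (0, -1, 1)ᵀ.
Then v_1 = N · v_2 = (0, 0, -1)ᵀ.

Sanity check: (A − (1)·I) v_1 = (0, 0, 0)ᵀ = 0. ✓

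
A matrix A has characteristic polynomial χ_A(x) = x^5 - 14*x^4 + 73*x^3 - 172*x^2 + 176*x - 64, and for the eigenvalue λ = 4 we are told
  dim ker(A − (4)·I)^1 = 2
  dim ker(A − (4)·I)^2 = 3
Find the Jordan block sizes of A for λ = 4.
Block sizes for λ = 4: [2, 1]

From the dimensions of kernels of powers, the number of Jordan blocks of size at least j is d_j − d_{j−1} where d_j = dim ker(N^j) (with d_0 = 0). Computing the differences gives [2, 1].
The number of blocks of size exactly k is (#blocks of size ≥ k) − (#blocks of size ≥ k + 1), so the partition is: 1 block(s) of size 1, 1 block(s) of size 2.
In nonincreasing order the block sizes are [2, 1].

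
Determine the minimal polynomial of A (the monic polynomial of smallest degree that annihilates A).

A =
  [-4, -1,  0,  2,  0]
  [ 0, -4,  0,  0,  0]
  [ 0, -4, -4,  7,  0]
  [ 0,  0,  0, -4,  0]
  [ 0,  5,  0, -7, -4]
x^2 + 8*x + 16

The characteristic polynomial is χ_A(x) = (x + 4)^5, so the eigenvalues are known. The minimal polynomial is
  m_A(x) = Π_λ (x − λ)^{k_λ}
where k_λ is the size of the *largest* Jordan block for λ (equivalently, the smallest k with (A − λI)^k v = 0 for every generalised eigenvector v of λ).

  λ = -4: largest Jordan block has size 2, contributing (x + 4)^2

So m_A(x) = (x + 4)^2 = x^2 + 8*x + 16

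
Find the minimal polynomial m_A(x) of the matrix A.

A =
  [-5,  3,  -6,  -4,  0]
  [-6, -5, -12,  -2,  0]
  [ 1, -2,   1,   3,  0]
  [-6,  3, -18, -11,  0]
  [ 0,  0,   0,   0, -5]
x^2 + 10*x + 25

The characteristic polynomial is χ_A(x) = (x + 5)^5, so the eigenvalues are known. The minimal polynomial is
  m_A(x) = Π_λ (x − λ)^{k_λ}
where k_λ is the size of the *largest* Jordan block for λ (equivalently, the smallest k with (A − λI)^k v = 0 for every generalised eigenvector v of λ).

  λ = -5: largest Jordan block has size 2, contributing (x + 5)^2

So m_A(x) = (x + 5)^2 = x^2 + 10*x + 25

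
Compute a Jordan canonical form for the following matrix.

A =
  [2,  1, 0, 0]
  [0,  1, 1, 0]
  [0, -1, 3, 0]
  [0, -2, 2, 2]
J_3(2) ⊕ J_1(2)

The characteristic polynomial is
  det(x·I − A) = x^4 - 8*x^3 + 24*x^2 - 32*x + 16 = (x - 2)^4

Eigenvalues and multiplicities (the geometric multiplicity of λ is n − rank(A − λI), which equals the number of Jordan blocks for λ):
  λ = 2: algebraic multiplicity = 4, geometric multiplicity = 2

Determining the block sizes for each eigenvalue:
  λ = 2: with am = 4 and gm = 2, the partition is not yet determined (e.g. several partitions of 4 into 2 parts exist). Let N = A − (2)·I. Computing rank(N^1) = 2, rank(N^2) = 1, rank(N^3) = 0; the number of blocks of size ≥ j is rank(N^{j−1}) − rank(N^j), giving [2, 1, 1]. So we have 1 block(s) of size 3, 1 block(s) of size 1 → block sizes [3, 1]

Assembling the blocks gives a Jordan form
J =
  [2, 1, 0, 0]
  [0, 2, 1, 0]
  [0, 0, 2, 0]
  [0, 0, 0, 2]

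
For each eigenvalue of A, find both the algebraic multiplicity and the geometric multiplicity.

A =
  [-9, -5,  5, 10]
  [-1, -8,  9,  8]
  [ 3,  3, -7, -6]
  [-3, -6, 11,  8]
λ = -4: alg = 4, geom = 2

Step 1 — factor the characteristic polynomial to read off the algebraic multiplicities:
  χ_A(x) = (x + 4)^4

Step 2 — compute geometric multiplicities via the rank-nullity identity g(λ) = n − rank(A − λI):
  rank(A − (-4)·I) = 2, so dim ker(A − (-4)·I) = n − 2 = 2

Summary:
  λ = -4: algebraic multiplicity = 4, geometric multiplicity = 2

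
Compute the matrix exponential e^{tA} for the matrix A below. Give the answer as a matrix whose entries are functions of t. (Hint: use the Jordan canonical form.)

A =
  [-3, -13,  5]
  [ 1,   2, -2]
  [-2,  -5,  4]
e^{tA} =
  [-7*t^2*exp(t)/2 - 4*t*exp(t) + exp(t), 7*t^2*exp(t) - 13*t*exp(t), 21*t^2*exp(t)/2 + 5*t*exp(t)]
  [t^2*exp(t)/2 + t*exp(t), -t^2*exp(t) + t*exp(t) + exp(t), -3*t^2*exp(t)/2 - 2*t*exp(t)]
  [-3*t^2*exp(t)/2 - 2*t*exp(t), 3*t^2*exp(t) - 5*t*exp(t), 9*t^2*exp(t)/2 + 3*t*exp(t) + exp(t)]

Strategy: write A = P · J · P⁻¹ where J is a Jordan canonical form, so e^{tA} = P · e^{tJ} · P⁻¹, and e^{tJ} can be computed block-by-block.

A has Jordan form
J =
  [1, 1, 0]
  [0, 1, 1]
  [0, 0, 1]
(up to reordering of blocks).

Per-block formulas:
  For a 3×3 Jordan block J_3(1): exp(t · J_3(1)) = e^(1t)·(I + t·N + (t^2/2)·N^2), where N is the 3×3 nilpotent shift.

After assembling e^{tJ} and conjugating by P, we get:

e^{tA} =
  [-7*t^2*exp(t)/2 - 4*t*exp(t) + exp(t), 7*t^2*exp(t) - 13*t*exp(t), 21*t^2*exp(t)/2 + 5*t*exp(t)]
  [t^2*exp(t)/2 + t*exp(t), -t^2*exp(t) + t*exp(t) + exp(t), -3*t^2*exp(t)/2 - 2*t*exp(t)]
  [-3*t^2*exp(t)/2 - 2*t*exp(t), 3*t^2*exp(t) - 5*t*exp(t), 9*t^2*exp(t)/2 + 3*t*exp(t) + exp(t)]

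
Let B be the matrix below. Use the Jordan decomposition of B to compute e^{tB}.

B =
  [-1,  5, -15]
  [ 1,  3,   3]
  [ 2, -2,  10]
e^{tB} =
  [-5*t*exp(4*t) + exp(4*t), 5*t*exp(4*t), -15*t*exp(4*t)]
  [t*exp(4*t), -t*exp(4*t) + exp(4*t), 3*t*exp(4*t)]
  [2*t*exp(4*t), -2*t*exp(4*t), 6*t*exp(4*t) + exp(4*t)]

Strategy: write B = P · J · P⁻¹ where J is a Jordan canonical form, so e^{tB} = P · e^{tJ} · P⁻¹, and e^{tJ} can be computed block-by-block.

B has Jordan form
J =
  [4, 1, 0]
  [0, 4, 0]
  [0, 0, 4]
(up to reordering of blocks).

Per-block formulas:
  For a 1×1 block at λ = 4: exp(t · [4]) = [e^(4t)].
  For a 2×2 Jordan block J_2(4): exp(t · J_2(4)) = e^(4t)·(I + t·N), where N is the 2×2 nilpotent shift.

After assembling e^{tJ} and conjugating by P, we get:

e^{tB} =
  [-5*t*exp(4*t) + exp(4*t), 5*t*exp(4*t), -15*t*exp(4*t)]
  [t*exp(4*t), -t*exp(4*t) + exp(4*t), 3*t*exp(4*t)]
  [2*t*exp(4*t), -2*t*exp(4*t), 6*t*exp(4*t) + exp(4*t)]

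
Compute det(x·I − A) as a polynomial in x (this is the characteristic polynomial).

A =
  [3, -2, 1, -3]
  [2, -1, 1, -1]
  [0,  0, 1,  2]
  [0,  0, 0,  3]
x^4 - 6*x^3 + 12*x^2 - 10*x + 3

Expanding det(x·I − A) (e.g. by cofactor expansion or by noting that A is similar to its Jordan form J, which has the same characteristic polynomial as A) gives
  χ_A(x) = x^4 - 6*x^3 + 12*x^2 - 10*x + 3
which factors as (x - 3)*(x - 1)^3. The eigenvalues (with algebraic multiplicities) are λ = 1 with multiplicity 3, λ = 3 with multiplicity 1.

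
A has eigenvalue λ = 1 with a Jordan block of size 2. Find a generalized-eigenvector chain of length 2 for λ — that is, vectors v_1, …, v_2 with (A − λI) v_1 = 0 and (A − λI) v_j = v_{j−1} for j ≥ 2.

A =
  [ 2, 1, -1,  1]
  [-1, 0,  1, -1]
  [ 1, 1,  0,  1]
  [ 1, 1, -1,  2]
A Jordan chain for λ = 1 of length 2:
v_1 = (1, -1, 1, 1)ᵀ
v_2 = (1, 0, 0, 0)ᵀ

Let N = A − (1)·I. We want v_2 with N^2 v_2 = 0 but N^1 v_2 ≠ 0; then v_{j-1} := N · v_j for j = 2, …, 2.

Pick v_2 = (1, 0, 0, 0)ᵀ.
Then v_1 = N · v_2 = (1, -1, 1, 1)ᵀ.

Sanity check: (A − (1)·I) v_1 = (0, 0, 0, 0)ᵀ = 0. ✓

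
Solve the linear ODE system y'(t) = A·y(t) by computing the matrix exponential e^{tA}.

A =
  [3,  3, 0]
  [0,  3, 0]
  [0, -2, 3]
e^{tA} =
  [exp(3*t), 3*t*exp(3*t), 0]
  [0, exp(3*t), 0]
  [0, -2*t*exp(3*t), exp(3*t)]

Strategy: write A = P · J · P⁻¹ where J is a Jordan canonical form, so e^{tA} = P · e^{tJ} · P⁻¹, and e^{tJ} can be computed block-by-block.

A has Jordan form
J =
  [3, 1, 0]
  [0, 3, 0]
  [0, 0, 3]
(up to reordering of blocks).

Per-block formulas:
  For a 1×1 block at λ = 3: exp(t · [3]) = [e^(3t)].
  For a 2×2 Jordan block J_2(3): exp(t · J_2(3)) = e^(3t)·(I + t·N), where N is the 2×2 nilpotent shift.

After assembling e^{tJ} and conjugating by P, we get:

e^{tA} =
  [exp(3*t), 3*t*exp(3*t), 0]
  [0, exp(3*t), 0]
  [0, -2*t*exp(3*t), exp(3*t)]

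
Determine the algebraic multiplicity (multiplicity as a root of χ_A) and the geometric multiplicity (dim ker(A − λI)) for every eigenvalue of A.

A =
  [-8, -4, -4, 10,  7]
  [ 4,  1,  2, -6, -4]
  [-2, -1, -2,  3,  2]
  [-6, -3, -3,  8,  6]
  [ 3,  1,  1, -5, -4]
λ = -1: alg = 5, geom = 3

Step 1 — factor the characteristic polynomial to read off the algebraic multiplicities:
  χ_A(x) = (x + 1)^5

Step 2 — compute geometric multiplicities via the rank-nullity identity g(λ) = n − rank(A − λI):
  rank(A − (-1)·I) = 2, so dim ker(A − (-1)·I) = n − 2 = 3

Summary:
  λ = -1: algebraic multiplicity = 5, geometric multiplicity = 3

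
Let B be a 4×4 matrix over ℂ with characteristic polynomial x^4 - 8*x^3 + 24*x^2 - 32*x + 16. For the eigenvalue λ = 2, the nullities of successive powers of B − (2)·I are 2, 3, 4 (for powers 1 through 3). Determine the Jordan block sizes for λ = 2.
Block sizes for λ = 2: [3, 1]

From the dimensions of kernels of powers, the number of Jordan blocks of size at least j is d_j − d_{j−1} where d_j = dim ker(N^j) (with d_0 = 0). Computing the differences gives [2, 1, 1].
The number of blocks of size exactly k is (#blocks of size ≥ k) − (#blocks of size ≥ k + 1), so the partition is: 1 block(s) of size 1, 1 block(s) of size 3.
In nonincreasing order the block sizes are [3, 1].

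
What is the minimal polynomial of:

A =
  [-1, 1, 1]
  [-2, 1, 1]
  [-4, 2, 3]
x^3 - 3*x^2 + 3*x - 1

The characteristic polynomial is χ_A(x) = (x - 1)^3, so the eigenvalues are known. The minimal polynomial is
  m_A(x) = Π_λ (x − λ)^{k_λ}
where k_λ is the size of the *largest* Jordan block for λ (equivalently, the smallest k with (A − λI)^k v = 0 for every generalised eigenvector v of λ).

  λ = 1: largest Jordan block has size 3, contributing (x − 1)^3

So m_A(x) = (x - 1)^3 = x^3 - 3*x^2 + 3*x - 1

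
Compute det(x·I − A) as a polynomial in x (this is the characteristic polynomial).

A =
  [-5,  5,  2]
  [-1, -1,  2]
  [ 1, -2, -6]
x^3 + 12*x^2 + 48*x + 64

Expanding det(x·I − A) (e.g. by cofactor expansion or by noting that A is similar to its Jordan form J, which has the same characteristic polynomial as A) gives
  χ_A(x) = x^3 + 12*x^2 + 48*x + 64
which factors as (x + 4)^3. The eigenvalues (with algebraic multiplicities) are λ = -4 with multiplicity 3.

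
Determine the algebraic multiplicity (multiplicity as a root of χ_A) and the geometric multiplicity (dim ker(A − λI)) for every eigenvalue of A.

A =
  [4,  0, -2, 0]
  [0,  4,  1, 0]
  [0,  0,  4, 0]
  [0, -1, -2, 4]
λ = 4: alg = 4, geom = 2

Step 1 — factor the characteristic polynomial to read off the algebraic multiplicities:
  χ_A(x) = (x - 4)^4

Step 2 — compute geometric multiplicities via the rank-nullity identity g(λ) = n − rank(A − λI):
  rank(A − (4)·I) = 2, so dim ker(A − (4)·I) = n − 2 = 2

Summary:
  λ = 4: algebraic multiplicity = 4, geometric multiplicity = 2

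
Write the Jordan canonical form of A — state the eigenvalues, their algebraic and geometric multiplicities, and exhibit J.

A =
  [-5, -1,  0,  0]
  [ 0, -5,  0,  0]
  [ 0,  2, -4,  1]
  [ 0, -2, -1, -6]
J_2(-5) ⊕ J_2(-5)

The characteristic polynomial is
  det(x·I − A) = x^4 + 20*x^3 + 150*x^2 + 500*x + 625 = (x + 5)^4

Eigenvalues and multiplicities (the geometric multiplicity of λ is n − rank(A − λI), which equals the number of Jordan blocks for λ):
  λ = -5: algebraic multiplicity = 4, geometric multiplicity = 2

Determining the block sizes for each eigenvalue:
  λ = -5: with am = 4 and gm = 2, the partition is not yet determined (e.g. several partitions of 4 into 2 parts exist). Let N = A − (-5)·I. Computing rank(N^1) = 2, rank(N^2) = 0; the number of blocks of size ≥ j is rank(N^{j−1}) − rank(N^j), giving [2, 2]. So we have 2 block(s) of size 2 → block sizes [2, 2]

Assembling the blocks gives a Jordan form
J =
  [-5,  1,  0,  0]
  [ 0, -5,  0,  0]
  [ 0,  0, -5,  1]
  [ 0,  0,  0, -5]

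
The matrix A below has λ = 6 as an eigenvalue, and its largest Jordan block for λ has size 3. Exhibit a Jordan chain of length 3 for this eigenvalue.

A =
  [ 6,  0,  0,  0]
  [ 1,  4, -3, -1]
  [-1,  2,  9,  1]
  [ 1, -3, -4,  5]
A Jordan chain for λ = 6 of length 3:
v_1 = (0, 1, -1, 1)ᵀ
v_2 = (0, -2, 2, -3)ᵀ
v_3 = (0, 1, 0, 0)ᵀ

Let N = A − (6)·I. We want v_3 with N^3 v_3 = 0 but N^2 v_3 ≠ 0; then v_{j-1} := N · v_j for j = 3, …, 2.

Pick v_3 = (0, 1, 0, 0)ᵀ.
Then v_2 = N · v_3 = (0, -2, 2, -3)ᵀ.
Then v_1 = N · v_2 = (0, 1, -1, 1)ᵀ.

Sanity check: (A − (6)·I) v_1 = (0, 0, 0, 0)ᵀ = 0. ✓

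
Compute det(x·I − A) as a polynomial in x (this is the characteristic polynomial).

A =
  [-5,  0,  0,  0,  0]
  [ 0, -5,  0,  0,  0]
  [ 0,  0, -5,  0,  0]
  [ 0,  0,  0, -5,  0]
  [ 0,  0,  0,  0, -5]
x^5 + 25*x^4 + 250*x^3 + 1250*x^2 + 3125*x + 3125

Expanding det(x·I − A) (e.g. by cofactor expansion or by noting that A is similar to its Jordan form J, which has the same characteristic polynomial as A) gives
  χ_A(x) = x^5 + 25*x^4 + 250*x^3 + 1250*x^2 + 3125*x + 3125
which factors as (x + 5)^5. The eigenvalues (with algebraic multiplicities) are λ = -5 with multiplicity 5.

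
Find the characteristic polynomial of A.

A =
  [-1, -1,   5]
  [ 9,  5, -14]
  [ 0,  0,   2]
x^3 - 6*x^2 + 12*x - 8

Expanding det(x·I − A) (e.g. by cofactor expansion or by noting that A is similar to its Jordan form J, which has the same characteristic polynomial as A) gives
  χ_A(x) = x^3 - 6*x^2 + 12*x - 8
which factors as (x - 2)^3. The eigenvalues (with algebraic multiplicities) are λ = 2 with multiplicity 3.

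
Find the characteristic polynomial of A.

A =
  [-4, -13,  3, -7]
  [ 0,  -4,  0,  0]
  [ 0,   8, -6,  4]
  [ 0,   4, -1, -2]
x^4 + 16*x^3 + 96*x^2 + 256*x + 256

Expanding det(x·I − A) (e.g. by cofactor expansion or by noting that A is similar to its Jordan form J, which has the same characteristic polynomial as A) gives
  χ_A(x) = x^4 + 16*x^3 + 96*x^2 + 256*x + 256
which factors as (x + 4)^4. The eigenvalues (with algebraic multiplicities) are λ = -4 with multiplicity 4.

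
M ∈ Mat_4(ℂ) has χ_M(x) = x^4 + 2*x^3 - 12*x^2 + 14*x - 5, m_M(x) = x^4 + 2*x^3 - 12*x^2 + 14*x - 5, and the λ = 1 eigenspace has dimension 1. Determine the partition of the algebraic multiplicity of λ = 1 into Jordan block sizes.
Block sizes for λ = 1: [3]

Step 1 — from the characteristic polynomial, algebraic multiplicity of λ = 1 is 3. From dim ker(M − (1)·I) = 1, there are exactly 1 Jordan blocks for λ = 1.
Step 2 — from the minimal polynomial, the factor (x − 1)^3 tells us the largest block for λ = 1 has size 3.
Step 3 — with total size 3, 1 blocks, and largest block 3, the block sizes (in nonincreasing order) are [3].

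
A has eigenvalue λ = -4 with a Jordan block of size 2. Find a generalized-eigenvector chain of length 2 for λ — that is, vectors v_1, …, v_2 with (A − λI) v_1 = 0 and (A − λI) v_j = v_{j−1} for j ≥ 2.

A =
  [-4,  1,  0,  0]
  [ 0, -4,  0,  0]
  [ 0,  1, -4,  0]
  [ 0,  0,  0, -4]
A Jordan chain for λ = -4 of length 2:
v_1 = (1, 0, 1, 0)ᵀ
v_2 = (0, 1, 0, 0)ᵀ

Let N = A − (-4)·I. We want v_2 with N^2 v_2 = 0 but N^1 v_2 ≠ 0; then v_{j-1} := N · v_j for j = 2, …, 2.

Pick v_2 = (0, 1, 0, 0)ᵀ.
Then v_1 = N · v_2 = (1, 0, 1, 0)ᵀ.

Sanity check: (A − (-4)·I) v_1 = (0, 0, 0, 0)ᵀ = 0. ✓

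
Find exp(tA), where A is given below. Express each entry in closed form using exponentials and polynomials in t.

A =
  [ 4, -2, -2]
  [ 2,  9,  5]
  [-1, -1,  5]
e^{tA} =
  [t^2*exp(6*t) - 2*t*exp(6*t) + exp(6*t), -2*t*exp(6*t), -2*t^2*exp(6*t) - 2*t*exp(6*t)]
  [-3*t^2*exp(6*t)/2 + 2*t*exp(6*t), 3*t*exp(6*t) + exp(6*t), 3*t^2*exp(6*t) + 5*t*exp(6*t)]
  [t^2*exp(6*t)/2 - t*exp(6*t), -t*exp(6*t), -t^2*exp(6*t) - t*exp(6*t) + exp(6*t)]

Strategy: write A = P · J · P⁻¹ where J is a Jordan canonical form, so e^{tA} = P · e^{tJ} · P⁻¹, and e^{tJ} can be computed block-by-block.

A has Jordan form
J =
  [6, 1, 0]
  [0, 6, 1]
  [0, 0, 6]
(up to reordering of blocks).

Per-block formulas:
  For a 3×3 Jordan block J_3(6): exp(t · J_3(6)) = e^(6t)·(I + t·N + (t^2/2)·N^2), where N is the 3×3 nilpotent shift.

After assembling e^{tJ} and conjugating by P, we get:

e^{tA} =
  [t^2*exp(6*t) - 2*t*exp(6*t) + exp(6*t), -2*t*exp(6*t), -2*t^2*exp(6*t) - 2*t*exp(6*t)]
  [-3*t^2*exp(6*t)/2 + 2*t*exp(6*t), 3*t*exp(6*t) + exp(6*t), 3*t^2*exp(6*t) + 5*t*exp(6*t)]
  [t^2*exp(6*t)/2 - t*exp(6*t), -t*exp(6*t), -t^2*exp(6*t) - t*exp(6*t) + exp(6*t)]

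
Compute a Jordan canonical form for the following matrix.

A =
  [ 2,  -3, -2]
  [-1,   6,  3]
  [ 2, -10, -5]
J_3(1)

The characteristic polynomial is
  det(x·I − A) = x^3 - 3*x^2 + 3*x - 1 = (x - 1)^3

Eigenvalues and multiplicities (the geometric multiplicity of λ is n − rank(A − λI), which equals the number of Jordan blocks for λ):
  λ = 1: algebraic multiplicity = 3, geometric multiplicity = 1

Determining the block sizes for each eigenvalue:
  λ = 1: one block (gm = 1), so the single block has size am = 3 → block sizes [3]

Assembling the blocks gives a Jordan form
J =
  [1, 1, 0]
  [0, 1, 1]
  [0, 0, 1]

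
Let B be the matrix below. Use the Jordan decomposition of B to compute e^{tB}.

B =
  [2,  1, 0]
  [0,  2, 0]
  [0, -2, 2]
e^{tB} =
  [exp(2*t), t*exp(2*t), 0]
  [0, exp(2*t), 0]
  [0, -2*t*exp(2*t), exp(2*t)]

Strategy: write B = P · J · P⁻¹ where J is a Jordan canonical form, so e^{tB} = P · e^{tJ} · P⁻¹, and e^{tJ} can be computed block-by-block.

B has Jordan form
J =
  [2, 1, 0]
  [0, 2, 0]
  [0, 0, 2]
(up to reordering of blocks).

Per-block formulas:
  For a 2×2 Jordan block J_2(2): exp(t · J_2(2)) = e^(2t)·(I + t·N), where N is the 2×2 nilpotent shift.
  For a 1×1 block at λ = 2: exp(t · [2]) = [e^(2t)].

After assembling e^{tJ} and conjugating by P, we get:

e^{tB} =
  [exp(2*t), t*exp(2*t), 0]
  [0, exp(2*t), 0]
  [0, -2*t*exp(2*t), exp(2*t)]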